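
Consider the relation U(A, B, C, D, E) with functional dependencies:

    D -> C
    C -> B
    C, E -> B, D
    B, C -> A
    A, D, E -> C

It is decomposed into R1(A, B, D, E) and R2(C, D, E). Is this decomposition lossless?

Yes

Common attributes: R1 ∩ R2 = {D, E}.
Closure of {D, E}: D → C applies, adding C; C → B applies, adding B; B, C → A applies, adding A. So (D, E)⁺ = {A, B, C, D, E}.
This closure contains every attribute of R1, so R1 ∩ R2 → R1. The join is lossless.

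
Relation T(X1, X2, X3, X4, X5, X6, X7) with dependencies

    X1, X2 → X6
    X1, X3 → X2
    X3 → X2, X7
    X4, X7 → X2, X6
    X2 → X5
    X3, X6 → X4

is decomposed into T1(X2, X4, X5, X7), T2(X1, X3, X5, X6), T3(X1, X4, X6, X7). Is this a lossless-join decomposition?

Chase test. Columns are X1, X2, X3, X4, X5, X6, X7; row i has aⱼ where attribute j ∈ Ti, else bᵢⱼ.
Initial tableau (one row per fragment):
  row 1: b11 a2 b13 a4 a5 b16 a7
  row 2: a1 b22 a3 b24 a5 a6 b27
  row 3: a1 b32 b33 a4 b35 a6 a7
Rows 1 and 3 agree on X4, X7; apply X4, X7→X2, X6 and equate their X2, X6 entries.
Rows 1 and 3 agree on X2; apply X2→X5 and equate their X5 entries.
No row becomes fully distinguished — the join is lossy.

No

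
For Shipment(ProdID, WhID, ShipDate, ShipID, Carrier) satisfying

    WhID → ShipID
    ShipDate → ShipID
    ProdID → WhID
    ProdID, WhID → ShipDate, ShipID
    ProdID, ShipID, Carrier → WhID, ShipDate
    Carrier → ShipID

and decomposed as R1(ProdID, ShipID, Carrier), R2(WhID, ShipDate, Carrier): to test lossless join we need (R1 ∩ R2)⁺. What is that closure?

ShipID, Carrier

R1 ∩ R2 = {Carrier}.
Carrier → ShipID applies, adding ShipID
Closure: {ShipID, Carrier}.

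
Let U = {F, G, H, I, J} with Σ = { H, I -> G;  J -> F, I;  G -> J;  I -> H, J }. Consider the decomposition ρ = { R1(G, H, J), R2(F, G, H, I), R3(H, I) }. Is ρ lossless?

Yes

Chase test. Columns are F, G, H, I, J; row i has aⱼ where attribute j ∈ Ri, else bᵢⱼ.
Initial tableau (one row per fragment):
  row 1: b11 a2 a3 b14 a5
  row 2: a1 a2 a3 a4 b25
  row 3: b31 b32 a3 a4 b35
Rows 2 and 3 agree on H, I; apply H, I→G and equate their G entries.
Rows 1 and 2 agree on G; apply G→J and equate their J entries.
Rows 1 and 3 agree on G; apply G→J and equate their J entries.
Rows 1 and 2 agree on J; apply J→F, I and equate their F, I entries.
Rows 1 and 3 agree on J; apply J→F, I and equate their F, I entries.
Row 1 is now all distinguished symbols — the join is lossless.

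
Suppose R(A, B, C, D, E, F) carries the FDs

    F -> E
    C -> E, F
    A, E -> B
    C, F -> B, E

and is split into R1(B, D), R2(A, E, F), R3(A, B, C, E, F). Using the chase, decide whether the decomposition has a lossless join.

Chase test. Columns are A, B, C, D, E, F; row i has aⱼ where attribute j ∈ Ri, else bᵢⱼ.
Initial tableau (one row per fragment):
  row 1: b11 a2 b13 a4 b15 b16
  row 2: a1 b22 b23 b24 a5 a6
  row 3: a1 a2 a3 b34 a5 a6
Rows 2 and 3 agree on A, E; apply A, E→B and equate their B entries.
No row becomes fully distinguished — the join is lossy.

No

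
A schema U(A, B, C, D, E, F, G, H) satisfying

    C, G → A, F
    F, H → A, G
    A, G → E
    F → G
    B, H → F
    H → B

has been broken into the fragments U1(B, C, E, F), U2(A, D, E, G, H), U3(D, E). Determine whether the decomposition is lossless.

Chase test. Columns are A, B, C, D, E, F, G, H; row i has aⱼ where attribute j ∈ Ui, else bᵢⱼ.
Initial tableau (one row per fragment):
  row 1: b11 a2 a3 b14 a5 a6 b17 b18
  row 2: a1 b22 b23 a4 a5 b26 a7 a8
  row 3: b31 b32 b33 a4 a5 b36 b37 b38
No row becomes fully distinguished — the join is lossy.

No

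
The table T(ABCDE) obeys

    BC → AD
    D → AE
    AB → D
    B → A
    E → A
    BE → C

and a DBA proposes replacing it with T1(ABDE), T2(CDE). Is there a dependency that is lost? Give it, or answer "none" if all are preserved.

Check BE → C: no single fragment contains all of {BCE}, and the restricted closure of {BE} across the fragments never reaches {C}.
BC → AD is preserved.
D → AE is preserved.
AB → D is preserved.
B → A is preserved.
E → A is preserved.

BE → C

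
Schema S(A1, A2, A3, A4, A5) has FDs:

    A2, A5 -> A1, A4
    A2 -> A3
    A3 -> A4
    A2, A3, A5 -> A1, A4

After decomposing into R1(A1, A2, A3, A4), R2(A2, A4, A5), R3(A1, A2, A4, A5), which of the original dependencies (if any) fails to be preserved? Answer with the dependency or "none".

none

A2, A5 → A1, A4 lies within R3.
A2 → A3 lies within R1.
A3 → A4 lies within R1.
A2, A3, A5 → A1, A4: restricted closure across fragments reaches A1, A4.
Every dependency is enforceable on the fragments, so the decomposition is dependency-preserving.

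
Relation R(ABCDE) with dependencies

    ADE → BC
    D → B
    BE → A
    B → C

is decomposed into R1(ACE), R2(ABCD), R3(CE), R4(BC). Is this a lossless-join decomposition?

Chase test. Columns are ABCDE; row i has aⱼ where attribute j ∈ Ri, else bᵢⱼ.
Initial tableau (one row per fragment):
  row 1: a1 b12 a3 b14 a5
  row 2: a1 a2 a3 a4 b25
  row 3: b31 b32 a3 b34 a5
  row 4: b41 a2 a3 b44 b45
No row becomes fully distinguished — the join is lossy.

No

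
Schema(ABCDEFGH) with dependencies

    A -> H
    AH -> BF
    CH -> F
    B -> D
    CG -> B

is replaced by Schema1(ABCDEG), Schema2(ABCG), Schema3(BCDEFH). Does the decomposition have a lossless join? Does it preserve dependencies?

Lossless test (chase): Rows 1 and 2 agree on A; apply A→H and equate their H entries. Rows 1 and 2 agree on AH; apply AH→BF and equate their BF entries. Rows 1 and 2 agree on B; apply B→D and equate their D entries. No row becomes fully distinguished — the join is lossy.
Dependency preservation: the restricted closure of {A} across the fragments never reaches {H}, so A → H cannot be enforced without a join — not preserved.

lossy and not dependency-preserving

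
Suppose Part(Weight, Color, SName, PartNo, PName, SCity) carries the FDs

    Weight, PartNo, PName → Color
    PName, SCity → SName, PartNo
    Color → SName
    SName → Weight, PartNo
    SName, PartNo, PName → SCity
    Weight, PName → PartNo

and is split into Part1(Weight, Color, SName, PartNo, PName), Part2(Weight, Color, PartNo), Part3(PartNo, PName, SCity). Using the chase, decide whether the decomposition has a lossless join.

No

Chase test. Columns are Weight, Color, SName, PartNo, PName, SCity; row i has aⱼ where attribute j ∈ Parti, else bᵢⱼ.
Initial tableau (one row per fragment):
  row 1: a1 a2 a3 a4 a5 b16
  row 2: a1 a2 b23 a4 b25 b26
  row 3: b31 b32 b33 a4 a5 a6
Rows 1 and 2 agree on Color; apply Color→SName and equate their SName entries.
No row becomes fully distinguished — the join is lossy.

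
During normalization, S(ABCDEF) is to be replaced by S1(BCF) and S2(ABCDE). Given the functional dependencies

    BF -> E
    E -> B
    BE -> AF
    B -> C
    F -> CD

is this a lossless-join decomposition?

Common attributes: S1 ∩ S2 = {BC}.
No dependency enlarges {BC}, so (BC)⁺ = {BC}.
The closure contains neither all of S1 = {BCF} nor all of S2 = {ABCDE}, so the common attributes are not a superkey of either fragment. The join is lossy.

No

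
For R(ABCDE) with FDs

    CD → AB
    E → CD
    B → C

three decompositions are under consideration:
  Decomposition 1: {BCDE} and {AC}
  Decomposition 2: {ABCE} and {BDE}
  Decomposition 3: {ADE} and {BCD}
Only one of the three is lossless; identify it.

Decomposition 1: common = {C}, closure = {C} → lossy.
Decomposition 2: common = {BE}, closure = {ABCDE} → lossless.
Decomposition 3: common = {D}, closure = {D} → lossy.

Decomposition 2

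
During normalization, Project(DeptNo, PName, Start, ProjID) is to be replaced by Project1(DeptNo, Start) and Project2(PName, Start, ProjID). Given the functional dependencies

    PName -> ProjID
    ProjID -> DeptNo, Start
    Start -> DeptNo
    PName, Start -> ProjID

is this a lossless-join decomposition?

Common attributes: Project1 ∩ Project2 = {Start}.
Closure of {Start}: Start → DeptNo applies, adding DeptNo. So (Start)⁺ = {DeptNo, Start}.
This closure contains every attribute of Project1, so Project1 ∩ Project2 → Project1. The join is lossless.

Yes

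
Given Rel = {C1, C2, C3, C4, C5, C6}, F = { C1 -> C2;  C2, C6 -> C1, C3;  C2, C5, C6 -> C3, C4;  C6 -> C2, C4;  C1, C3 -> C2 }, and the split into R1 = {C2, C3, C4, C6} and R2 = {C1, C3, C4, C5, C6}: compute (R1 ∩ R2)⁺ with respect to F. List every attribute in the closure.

R1 ∩ R2 = {C3, C4, C6}.
C6 → C2, C4 applies, adding C2
C2, C6 → C1, C3 applies, adding C1
Closure: {C1, C2, C3, C4, C6}.

C1, C2, C3, C4, C6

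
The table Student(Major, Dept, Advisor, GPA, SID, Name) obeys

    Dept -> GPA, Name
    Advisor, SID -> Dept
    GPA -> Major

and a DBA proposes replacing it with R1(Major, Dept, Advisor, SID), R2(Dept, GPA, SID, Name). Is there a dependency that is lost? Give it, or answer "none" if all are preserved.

Check GPA → Major: no single fragment contains all of {Major, GPA}, and the restricted closure of {GPA} across the fragments never reaches {Major}.
Dept → GPA, Name is preserved.
Advisor, SID → Dept is preserved.

GPA -> Major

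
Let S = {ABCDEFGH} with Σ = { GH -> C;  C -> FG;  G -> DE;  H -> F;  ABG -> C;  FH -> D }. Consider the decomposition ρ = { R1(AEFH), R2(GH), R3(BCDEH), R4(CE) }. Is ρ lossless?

No

Chase test. Columns are ABCDEFGH; row i has aⱼ where attribute j ∈ Ri, else bᵢⱼ.
Initial tableau (one row per fragment):
  row 1: a1 b12 b13 b14 a5 a6 b17 a8
  row 2: b21 b22 b23 b24 b25 b26 a7 a8
  row 3: b31 a2 a3 a4 a5 b36 b37 a8
  row 4: b41 b42 a3 b44 a5 b46 b47 b48
Rows 3 and 4 agree on C; apply C→FG and equate their FG entries.
Rows 3 and 4 agree on G; apply G→DE and equate their DE entries.
Rows 1 and 2 agree on H; apply H→F and equate their F entries.
Rows 1 and 3 agree on H; apply H→F and equate their F entries.
Rows 1 and 2 agree on FH; apply FH→D and equate their D entries.
Rows 1 and 3 agree on FH; apply FH→D and equate their D entries.
No row becomes fully distinguished — the join is lossy.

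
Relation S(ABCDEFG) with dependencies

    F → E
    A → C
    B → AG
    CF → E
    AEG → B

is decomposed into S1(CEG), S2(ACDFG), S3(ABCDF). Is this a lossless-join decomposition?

Chase test. Columns are ABCDEFG; row i has aⱼ where attribute j ∈ Si, else bᵢⱼ.
Initial tableau (one row per fragment):
  row 1: b11 b12 a3 b14 a5 b16 a7
  row 2: a1 b22 a3 a4 b25 a6 a7
  row 3: a1 a2 a3 a4 b35 a6 b37
Rows 2 and 3 agree on F; apply F→E and equate their E entries.
No row becomes fully distinguished — the join is lossy.

No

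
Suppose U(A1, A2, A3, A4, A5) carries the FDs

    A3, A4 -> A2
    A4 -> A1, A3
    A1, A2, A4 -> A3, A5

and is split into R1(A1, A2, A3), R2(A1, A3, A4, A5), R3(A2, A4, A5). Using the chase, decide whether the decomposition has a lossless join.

Yes

Chase test. Columns are A1, A2, A3, A4, A5; row i has aⱼ where attribute j ∈ Ri, else bᵢⱼ.
Initial tableau (one row per fragment):
  row 1: a1 a2 a3 b14 b15
  row 2: a1 b22 a3 a4 a5
  row 3: b31 a2 b33 a4 a5
Rows 2 and 3 agree on A4; apply A4→A1, A3 and equate their A1, A3 entries.
Rows 2 and 3 agree on A3, A4; apply A3, A4→A2 and equate their A2 entries.
Row 2 is now all distinguished symbols — the join is lossless.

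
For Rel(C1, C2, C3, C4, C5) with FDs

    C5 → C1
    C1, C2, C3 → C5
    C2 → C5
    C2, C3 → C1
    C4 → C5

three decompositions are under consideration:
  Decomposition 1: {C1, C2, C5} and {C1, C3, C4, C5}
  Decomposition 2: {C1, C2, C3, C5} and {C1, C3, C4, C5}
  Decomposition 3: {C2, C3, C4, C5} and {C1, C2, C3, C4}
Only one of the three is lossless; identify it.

Decomposition 1: common = {C1, C5}, closure = {C1, C5} → lossy.
Decomposition 2: common = {C1, C3, C5}, closure = {C1, C3, C5} → lossy.
Decomposition 3: common = {C2, C3, C4}, closure = {C1, C2, C3, C4, C5} → lossless.

Decomposition 3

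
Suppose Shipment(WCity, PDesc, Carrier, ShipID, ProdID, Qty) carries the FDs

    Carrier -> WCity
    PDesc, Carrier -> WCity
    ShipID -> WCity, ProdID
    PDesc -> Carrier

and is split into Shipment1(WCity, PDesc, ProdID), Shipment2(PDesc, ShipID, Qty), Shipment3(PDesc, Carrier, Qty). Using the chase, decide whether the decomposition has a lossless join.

No

Chase test. Columns are WCity, PDesc, Carrier, ShipID, ProdID, Qty; row i has aⱼ where attribute j ∈ Shipmenti, else bᵢⱼ.
Initial tableau (one row per fragment):
  row 1: a1 a2 b13 b14 a5 b16
  row 2: b21 a2 b23 a4 b25 a6
  row 3: b31 a2 a3 b34 b35 a6
Rows 1 and 2 agree on PDesc; apply PDesc→Carrier and equate their Carrier entries.
Rows 1 and 3 agree on PDesc; apply PDesc→Carrier and equate their Carrier entries.
Rows 1 and 2 agree on Carrier; apply Carrier→WCity and equate their WCity entries.
Rows 1 and 3 agree on Carrier; apply Carrier→WCity and equate their WCity entries.
No row becomes fully distinguished — the join is lossy.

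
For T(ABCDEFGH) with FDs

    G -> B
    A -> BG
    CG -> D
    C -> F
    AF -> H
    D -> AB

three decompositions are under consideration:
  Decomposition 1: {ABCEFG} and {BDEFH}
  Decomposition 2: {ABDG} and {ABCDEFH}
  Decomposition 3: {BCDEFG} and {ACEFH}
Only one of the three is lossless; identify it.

Decomposition 2

Decomposition 1: common = {BEF}, closure = {BEF} → lossy.
Decomposition 2: common = {ABD}, closure = {ABDG} → lossless.
Decomposition 3: common = {CEF}, closure = {CEF} → lossy.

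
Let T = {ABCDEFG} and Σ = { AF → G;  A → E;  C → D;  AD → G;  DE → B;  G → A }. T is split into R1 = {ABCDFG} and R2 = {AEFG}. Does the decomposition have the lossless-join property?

Yes

Common attributes: R1 ∩ R2 = {AFG}.
Closure of {AFG}: A → E applies, adding E. So (AFG)⁺ = {AEFG}.
This closure contains every attribute of R2, so R1 ∩ R2 → R2. The join is lossless.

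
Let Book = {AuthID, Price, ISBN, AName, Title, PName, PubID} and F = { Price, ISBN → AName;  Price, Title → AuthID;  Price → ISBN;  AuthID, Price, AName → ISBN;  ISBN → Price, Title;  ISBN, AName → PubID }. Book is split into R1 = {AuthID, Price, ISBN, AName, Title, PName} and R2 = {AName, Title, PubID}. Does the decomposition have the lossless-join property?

Common attributes: R1 ∩ R2 = {AName, Title}.
No dependency enlarges {AName, Title}, so (AName, Title)⁺ = {AName, Title}.
The closure contains neither all of R1 = {AuthID, Price, ISBN, AName, Title, PName} nor all of R2 = {AName, Title, PubID}, so the common attributes are not a superkey of either fragment. The join is lossy.

No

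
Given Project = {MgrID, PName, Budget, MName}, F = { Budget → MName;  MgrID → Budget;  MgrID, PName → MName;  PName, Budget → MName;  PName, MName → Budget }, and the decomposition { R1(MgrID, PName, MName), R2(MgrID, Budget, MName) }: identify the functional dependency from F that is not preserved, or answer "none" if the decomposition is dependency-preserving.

Check PName, MName → Budget: no single fragment contains all of {PName, Budget, MName}, and the restricted closure of {PName, MName} across the fragments never reaches {Budget}.
Budget → MName is preserved.
MgrID → Budget is preserved.
MgrID, PName → MName is preserved.
PName, Budget → MName is preserved.

PName, MName → Budget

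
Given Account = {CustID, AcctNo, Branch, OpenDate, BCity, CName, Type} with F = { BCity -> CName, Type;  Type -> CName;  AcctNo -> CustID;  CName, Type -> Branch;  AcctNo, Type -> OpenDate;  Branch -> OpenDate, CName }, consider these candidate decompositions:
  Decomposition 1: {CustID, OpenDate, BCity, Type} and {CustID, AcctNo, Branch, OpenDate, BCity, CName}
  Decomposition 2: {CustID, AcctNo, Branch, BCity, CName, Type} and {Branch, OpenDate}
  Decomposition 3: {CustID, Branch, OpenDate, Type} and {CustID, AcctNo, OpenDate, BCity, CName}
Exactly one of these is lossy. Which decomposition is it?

Decomposition 1: common = {CustID, OpenDate, BCity}, closure = {CustID, Branch, OpenDate, BCity, CName, Type} → lossless.
Decomposition 2: common = {Branch}, closure = {Branch, OpenDate, CName} → lossless.
Decomposition 3: common = {CustID, OpenDate}, closure = {CustID, OpenDate} → lossy.

Decomposition 3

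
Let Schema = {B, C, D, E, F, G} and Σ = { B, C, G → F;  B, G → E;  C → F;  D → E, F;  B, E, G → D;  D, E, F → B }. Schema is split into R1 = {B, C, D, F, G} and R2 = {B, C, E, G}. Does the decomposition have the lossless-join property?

Common attributes: R1 ∩ R2 = {B, C, G}.
Closure of {B, C, G}: B, C, G → F applies, adding F; B, G → E applies, adding E; B, E, G → D applies, adding D. So (B, C, G)⁺ = {B, C, D, E, F, G}.
This closure contains every attribute of R1, so R1 ∩ R2 → R1. The join is lossless.

Yes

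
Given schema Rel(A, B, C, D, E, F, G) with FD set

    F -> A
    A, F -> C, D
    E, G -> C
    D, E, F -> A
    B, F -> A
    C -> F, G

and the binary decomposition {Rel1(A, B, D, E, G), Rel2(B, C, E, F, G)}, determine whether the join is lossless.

Common attributes: Rel1 ∩ Rel2 = {B, E, G}.
Closure of {B, E, G}: E, G → C applies, adding C; C → F, G applies, adding F; F → A applies, adding A; A, F → C, D applies, adding D. So (B, E, G)⁺ = {A, B, C, D, E, F, G}.
This closure contains every attribute of Rel1, so Rel1 ∩ Rel2 → Rel1. The join is lossless.

Yes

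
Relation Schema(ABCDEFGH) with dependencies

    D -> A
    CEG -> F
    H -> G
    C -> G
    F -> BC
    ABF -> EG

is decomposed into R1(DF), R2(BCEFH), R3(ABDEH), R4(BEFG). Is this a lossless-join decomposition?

No

Chase test. Columns are ABCDEFGH; row i has aⱼ where attribute j ∈ Ri, else bᵢⱼ.
Initial tableau (one row per fragment):
  row 1: b11 b12 b13 a4 b15 a6 b17 b18
  row 2: b21 a2 a3 b24 a5 a6 b27 a8
  row 3: a1 a2 b33 a4 a5 b36 b37 a8
  row 4: b41 a2 b43 b44 a5 a6 a7 b48
Rows 1 and 3 agree on D; apply D→A and equate their A entries.
Rows 2 and 3 agree on H; apply H→G and equate their G entries.
Rows 1 and 2 agree on F; apply F→BC and equate their BC entries.
Rows 1 and 4 agree on F; apply F→BC and equate their BC entries.
Rows 1 and 2 agree on C; apply C→G and equate their G entries.
Rows 1 and 4 agree on C; apply C→G and equate their G entries.
No row becomes fully distinguished — the join is lossy.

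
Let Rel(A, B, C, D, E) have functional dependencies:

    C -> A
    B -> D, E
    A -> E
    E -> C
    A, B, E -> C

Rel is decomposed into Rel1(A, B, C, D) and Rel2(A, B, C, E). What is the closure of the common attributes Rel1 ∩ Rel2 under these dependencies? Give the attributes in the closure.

Rel1 ∩ Rel2 = {A, B, C}.
B → D, E applies, adding D, E
Closure: {A, B, C, D, E}.

A, B, C, D, E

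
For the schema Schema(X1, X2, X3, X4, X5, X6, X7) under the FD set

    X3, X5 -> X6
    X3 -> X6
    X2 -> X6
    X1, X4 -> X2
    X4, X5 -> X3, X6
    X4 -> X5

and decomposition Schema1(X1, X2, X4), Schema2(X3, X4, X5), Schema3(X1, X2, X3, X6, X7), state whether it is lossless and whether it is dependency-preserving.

Lossless test (chase): Rows 2 and 3 agree on X3; apply X3→X6 and equate their X6 entries. Rows 1 and 3 agree on X2; apply X2→X6 and equate their X6 entries. Rows 1 and 2 agree on X4; apply X4→X5 and equate their X5 entries. Rows 1 and 2 agree on X4, X5; apply X4, X5→X3, X6 and equate their X3, X6 entries. No row becomes fully distinguished — the join is lossy.
Dependency preservation: X3, X5 → X6; X4, X5 → X3, X6 are not contained in any single fragment, but the restricted closure of each left-hand side across the fragments still reaches the right-hand side; the remaining FDs each lie inside some fragment. All dependencies are preserved.

lossy but dependency-preserving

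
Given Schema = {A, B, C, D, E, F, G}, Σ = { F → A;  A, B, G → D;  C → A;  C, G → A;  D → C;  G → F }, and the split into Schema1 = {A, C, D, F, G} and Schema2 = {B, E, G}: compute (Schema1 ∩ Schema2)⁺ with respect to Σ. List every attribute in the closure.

Schema1 ∩ Schema2 = {G}.
G → F applies, adding F
F → A applies, adding A
Closure: {A, F, G}.

A, F, G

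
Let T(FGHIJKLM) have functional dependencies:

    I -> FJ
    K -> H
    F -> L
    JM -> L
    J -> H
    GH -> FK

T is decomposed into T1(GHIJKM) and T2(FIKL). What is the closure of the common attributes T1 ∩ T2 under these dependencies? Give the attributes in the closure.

FHIJKL

T1 ∩ T2 = {IK}.
I → FJ applies, adding FJ
K → H applies, adding H
F → L applies, adding L
Closure: {FHIJKL}.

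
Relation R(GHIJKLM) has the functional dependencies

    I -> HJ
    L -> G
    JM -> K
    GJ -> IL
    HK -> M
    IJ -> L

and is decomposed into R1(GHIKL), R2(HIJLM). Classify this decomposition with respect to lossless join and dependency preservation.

Lossless test: (HIL)⁺ = {GHIJL}, which is a superkey of neither fragment — lossy.
Dependency preservation: the restricted closure of {JM} across the fragments never reaches {K}, so JM → K cannot be enforced without a join — not preserved.

lossy and not dependency-preserving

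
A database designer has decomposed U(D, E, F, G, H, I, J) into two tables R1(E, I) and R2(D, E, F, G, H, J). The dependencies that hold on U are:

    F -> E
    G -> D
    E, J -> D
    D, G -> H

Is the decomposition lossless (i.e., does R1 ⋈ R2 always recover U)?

No

Common attributes: R1 ∩ R2 = {E}.
No dependency enlarges {E}, so (E)⁺ = {E}.
The closure contains neither all of R1 = {E, I} nor all of R2 = {D, E, F, G, H, J}, so the common attributes are not a superkey of either fragment. The join is lossy.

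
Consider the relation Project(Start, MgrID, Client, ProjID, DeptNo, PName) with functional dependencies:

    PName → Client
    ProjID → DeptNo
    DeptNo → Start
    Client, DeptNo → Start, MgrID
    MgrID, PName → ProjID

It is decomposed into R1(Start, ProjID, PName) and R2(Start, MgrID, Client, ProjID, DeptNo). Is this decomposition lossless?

No

Common attributes: R1 ∩ R2 = {Start, ProjID}.
Closure of {Start, ProjID}: ProjID → DeptNo applies, adding DeptNo. So (Start, ProjID)⁺ = {Start, ProjID, DeptNo}.
The closure contains neither all of R1 = {Start, ProjID, PName} nor all of R2 = {Start, MgrID, Client, ProjID, DeptNo}, so the common attributes are not a superkey of either fragment. The join is lossy.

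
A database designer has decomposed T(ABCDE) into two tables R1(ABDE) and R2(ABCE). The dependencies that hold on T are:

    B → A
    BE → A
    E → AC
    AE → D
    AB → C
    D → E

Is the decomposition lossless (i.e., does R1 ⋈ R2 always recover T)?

Yes

Common attributes: R1 ∩ R2 = {ABE}.
Closure of {ABE}: E → AC applies, adding C; AE → D applies, adding D. So (ABE)⁺ = {ABCDE}.
This closure contains every attribute of R1, so R1 ∩ R2 → R1. The join is lossless.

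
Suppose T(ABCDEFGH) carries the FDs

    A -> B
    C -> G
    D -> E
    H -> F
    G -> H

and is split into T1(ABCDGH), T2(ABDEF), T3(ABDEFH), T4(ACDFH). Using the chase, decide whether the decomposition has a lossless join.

Chase test. Columns are ABCDEFGH; row i has aⱼ where attribute j ∈ Ti, else bᵢⱼ.
Initial tableau (one row per fragment):
  row 1: a1 a2 a3 a4 b15 b16 a7 a8
  row 2: a1 a2 b23 a4 a5 a6 b27 b28
  row 3: a1 a2 b33 a4 a5 a6 b37 a8
  row 4: a1 b42 a3 a4 b45 a6 b47 a8
Rows 1 and 4 agree on A; apply A→B and equate their B entries.
Rows 1 and 4 agree on C; apply C→G and equate their G entries.
Rows 1 and 2 agree on D; apply D→E and equate their E entries.
Rows 1 and 4 agree on D; apply D→E and equate their E entries.
Rows 1 and 3 agree on H; apply H→F and equate their F entries.
Row 1 is now all distinguished symbols — the join is lossless.

Yes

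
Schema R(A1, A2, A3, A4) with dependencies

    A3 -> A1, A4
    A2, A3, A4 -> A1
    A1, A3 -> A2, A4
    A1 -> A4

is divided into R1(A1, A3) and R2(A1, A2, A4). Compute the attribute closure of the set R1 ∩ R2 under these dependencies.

R1 ∩ R2 = {A1}.
A1 → A4 applies, adding A4
Closure: {A1, A4}.

A1, A4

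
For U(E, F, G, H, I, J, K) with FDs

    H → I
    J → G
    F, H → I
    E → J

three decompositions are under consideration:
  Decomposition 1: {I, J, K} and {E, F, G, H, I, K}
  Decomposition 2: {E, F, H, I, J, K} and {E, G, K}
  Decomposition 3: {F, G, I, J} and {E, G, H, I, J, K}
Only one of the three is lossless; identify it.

Decomposition 1: common = {I, K}, closure = {I, K} → lossy.
Decomposition 2: common = {E, K}, closure = {E, G, J, K} → lossless.
Decomposition 3: common = {G, I, J}, closure = {G, I, J} → lossy.

Decomposition 2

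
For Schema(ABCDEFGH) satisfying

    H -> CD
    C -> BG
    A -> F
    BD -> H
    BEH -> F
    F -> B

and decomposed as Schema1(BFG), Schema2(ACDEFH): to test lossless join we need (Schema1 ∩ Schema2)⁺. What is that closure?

Schema1 ∩ Schema2 = {F}.
F → B applies, adding B
Closure: {BF}.

BF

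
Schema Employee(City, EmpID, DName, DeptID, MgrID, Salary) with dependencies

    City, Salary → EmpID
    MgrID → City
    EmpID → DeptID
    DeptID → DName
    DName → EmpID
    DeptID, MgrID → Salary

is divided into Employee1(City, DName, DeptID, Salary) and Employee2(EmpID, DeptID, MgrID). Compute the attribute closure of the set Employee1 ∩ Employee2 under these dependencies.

EmpID, DName, DeptID

Employee1 ∩ Employee2 = {DeptID}.
DeptID → DName applies, adding DName
DName → EmpID applies, adding EmpID
Closure: {EmpID, DName, DeptID}.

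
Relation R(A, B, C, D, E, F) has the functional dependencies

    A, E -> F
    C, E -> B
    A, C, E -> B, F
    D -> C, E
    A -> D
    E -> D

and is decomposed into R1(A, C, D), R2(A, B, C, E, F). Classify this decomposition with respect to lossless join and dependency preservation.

lossless but not dependency-preserving

Lossless test: (A, C)⁺ = {A, B, C, D, E, F}, which contains all of one fragment — lossless.
Dependency preservation: the restricted closure of {D} across the fragments never reaches {C, E}, so D → C, E cannot be enforced without a join — not preserved.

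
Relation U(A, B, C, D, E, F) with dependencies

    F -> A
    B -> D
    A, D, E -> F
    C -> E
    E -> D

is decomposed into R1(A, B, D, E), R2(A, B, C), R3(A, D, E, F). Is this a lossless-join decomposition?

Chase test. Columns are A, B, C, D, E, F; row i has aⱼ where attribute j ∈ Ri, else bᵢⱼ.
Initial tableau (one row per fragment):
  row 1: a1 a2 b13 a4 a5 b16
  row 2: a1 a2 a3 b24 b25 b26
  row 3: a1 b32 b33 a4 a5 a6
Rows 1 and 2 agree on B; apply B→D and equate their D entries.
Rows 1 and 3 agree on A, D, E; apply A, D, E→F and equate their F entries.
No row becomes fully distinguished — the join is lossy.

No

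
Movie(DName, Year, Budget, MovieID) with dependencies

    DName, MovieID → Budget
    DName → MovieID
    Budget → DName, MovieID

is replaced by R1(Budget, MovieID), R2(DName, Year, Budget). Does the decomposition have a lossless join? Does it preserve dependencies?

lossless and dependency-preserving

Lossless test: (Budget)⁺ = {DName, Budget, MovieID}, which contains all of one fragment — lossless.
Dependency preservation: DName, MovieID → Budget; DName → MovieID; Budget → DName, MovieID are not contained in any single fragment, but the restricted closure of each left-hand side across the fragments still reaches the right-hand side; the remaining FDs each lie inside some fragment. All dependencies are preserved.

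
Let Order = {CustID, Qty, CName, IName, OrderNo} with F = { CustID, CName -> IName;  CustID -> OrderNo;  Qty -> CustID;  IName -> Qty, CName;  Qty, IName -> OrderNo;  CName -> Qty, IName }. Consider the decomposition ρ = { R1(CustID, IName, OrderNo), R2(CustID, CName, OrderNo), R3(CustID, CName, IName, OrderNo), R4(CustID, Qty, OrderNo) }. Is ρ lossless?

No

Chase test. Columns are CustID, Qty, CName, IName, OrderNo; row i has aⱼ where attribute j ∈ Ri, else bᵢⱼ.
Initial tableau (one row per fragment):
  row 1: a1 b12 b13 a4 a5
  row 2: a1 b22 a3 b24 a5
  row 3: a1 b32 a3 a4 a5
  row 4: a1 a2 b43 b44 a5
Rows 2 and 3 agree on CustID, CName; apply CustID, CName→IName and equate their IName entries.
Rows 1 and 2 agree on IName; apply IName→Qty, CName and equate their Qty, CName entries.
Rows 1 and 3 agree on IName; apply IName→Qty, CName and equate their Qty, CName entries.
No row becomes fully distinguished — the join is lossy.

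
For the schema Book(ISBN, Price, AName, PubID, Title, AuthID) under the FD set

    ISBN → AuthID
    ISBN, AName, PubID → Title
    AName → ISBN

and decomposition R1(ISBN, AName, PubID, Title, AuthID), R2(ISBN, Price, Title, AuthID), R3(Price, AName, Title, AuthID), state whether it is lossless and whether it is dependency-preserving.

lossy but dependency-preserving

Lossless test (chase): Rows 1 and 3 agree on AName; apply AName→ISBN and equate their ISBN entries. No row becomes fully distinguished — the join is lossy.
Dependency preservation: every FD's attributes lie within a single fragment, so each can be enforced locally — preserved.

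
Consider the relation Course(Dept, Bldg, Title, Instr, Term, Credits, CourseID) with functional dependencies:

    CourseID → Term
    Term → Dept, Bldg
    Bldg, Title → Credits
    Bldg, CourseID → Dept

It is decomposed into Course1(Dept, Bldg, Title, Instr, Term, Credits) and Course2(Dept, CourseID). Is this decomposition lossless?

No

Common attributes: Course1 ∩ Course2 = {Dept}.
No dependency enlarges {Dept}, so (Dept)⁺ = {Dept}.
The closure contains neither all of Course1 = {Dept, Bldg, Title, Instr, Term, Credits} nor all of Course2 = {Dept, CourseID}, so the common attributes are not a superkey of either fragment. The join is lossy.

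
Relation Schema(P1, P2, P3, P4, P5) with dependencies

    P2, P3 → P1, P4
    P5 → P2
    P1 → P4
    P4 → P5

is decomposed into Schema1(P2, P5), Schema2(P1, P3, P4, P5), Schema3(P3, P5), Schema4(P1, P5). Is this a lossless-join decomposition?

Chase test. Columns are P1, P2, P3, P4, P5; row i has aⱼ where attribute j ∈ Schemai, else bᵢⱼ.
Initial tableau (one row per fragment):
  row 1: b11 a2 b13 b14 a5
  row 2: a1 b22 a3 a4 a5
  row 3: b31 b32 a3 b34 a5
  row 4: a1 b42 b43 b44 a5
Rows 1 and 2 agree on P5; apply P5→P2 and equate their P2 entries.
Rows 1 and 3 agree on P5; apply P5→P2 and equate their P2 entries.
Rows 1 and 4 agree on P5; apply P5→P2 and equate their P2 entries.
Rows 2 and 4 agree on P1; apply P1→P4 and equate their P4 entries.
Rows 2 and 3 agree on P2, P3; apply P2, P3→P1, P4 and equate their P1, P4 entries.
Row 2 is now all distinguished symbols — the join is lossless.

Yes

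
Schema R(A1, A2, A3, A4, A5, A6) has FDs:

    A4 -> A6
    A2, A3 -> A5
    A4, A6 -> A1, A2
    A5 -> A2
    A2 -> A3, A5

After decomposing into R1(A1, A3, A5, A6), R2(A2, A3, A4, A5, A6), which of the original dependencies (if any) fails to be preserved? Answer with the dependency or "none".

A4, A6 -> A1, A2

Check A4, A6 → A1, A2: no single fragment contains all of {A1, A2, A4, A6}, and the restricted closure of {A4, A6} across the fragments never reaches {A1, A2}.
A4 → A6 is preserved.
A2, A3 → A5 is preserved.
A5 → A2 is preserved.
A2 → A3, A5 is preserved.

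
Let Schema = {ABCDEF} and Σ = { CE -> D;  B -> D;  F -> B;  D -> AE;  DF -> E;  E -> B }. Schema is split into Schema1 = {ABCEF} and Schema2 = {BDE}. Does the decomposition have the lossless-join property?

Yes

Common attributes: Schema1 ∩ Schema2 = {BE}.
Closure of {BE}: B → D applies, adding D; D → AE applies, adding A. So (BE)⁺ = {ABDE}.
This closure contains every attribute of Schema2, so Schema1 ∩ Schema2 → Schema2. The join is lossless.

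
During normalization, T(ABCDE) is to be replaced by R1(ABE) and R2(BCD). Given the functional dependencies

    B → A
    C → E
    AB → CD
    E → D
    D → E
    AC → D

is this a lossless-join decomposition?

Common attributes: R1 ∩ R2 = {B}.
Closure of {B}: B → A applies, adding A; AB → CD applies, adding CD; D → E applies, adding E. So (B)⁺ = {ABCDE}.
This closure contains every attribute of R1, so R1 ∩ R2 → R1. The join is lossless.

Yes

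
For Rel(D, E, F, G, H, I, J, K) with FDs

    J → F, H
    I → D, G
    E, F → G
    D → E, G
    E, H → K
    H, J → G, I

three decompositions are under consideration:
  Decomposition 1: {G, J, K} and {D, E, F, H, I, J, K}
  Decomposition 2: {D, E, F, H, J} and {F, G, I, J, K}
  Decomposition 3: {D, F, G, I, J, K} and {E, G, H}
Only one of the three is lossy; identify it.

Decomposition 1: common = {J, K}, closure = {D, E, F, G, H, I, J, K} → lossless.
Decomposition 2: common = {F, J}, closure = {D, E, F, G, H, I, J, K} → lossless.
Decomposition 3: common = {G}, closure = {G} → lossy.

Decomposition 3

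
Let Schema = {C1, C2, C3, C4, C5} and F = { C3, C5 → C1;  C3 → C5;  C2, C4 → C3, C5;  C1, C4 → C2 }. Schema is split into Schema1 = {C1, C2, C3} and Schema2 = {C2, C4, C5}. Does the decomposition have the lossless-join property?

Common attributes: Schema1 ∩ Schema2 = {C2}.
No dependency enlarges {C2}, so (C2)⁺ = {C2}.
The closure contains neither all of Schema1 = {C1, C2, C3} nor all of Schema2 = {C2, C4, C5}, so the common attributes are not a superkey of either fragment. The join is lossy.

No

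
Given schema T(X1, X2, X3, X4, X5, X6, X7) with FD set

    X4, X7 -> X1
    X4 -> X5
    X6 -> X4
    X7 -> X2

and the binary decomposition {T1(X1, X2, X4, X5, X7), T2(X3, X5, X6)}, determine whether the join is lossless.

No

Common attributes: T1 ∩ T2 = {X5}.
No dependency enlarges {X5}, so (X5)⁺ = {X5}.
The closure contains neither all of T1 = {X1, X2, X4, X5, X7} nor all of T2 = {X3, X5, X6}, so the common attributes are not a superkey of either fragment. The join is lossy.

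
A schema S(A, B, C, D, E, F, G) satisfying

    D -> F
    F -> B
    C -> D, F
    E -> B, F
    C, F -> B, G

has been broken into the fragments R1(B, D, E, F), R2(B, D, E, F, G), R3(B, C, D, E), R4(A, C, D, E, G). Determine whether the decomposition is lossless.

Chase test. Columns are A, B, C, D, E, F, G; row i has aⱼ where attribute j ∈ Ri, else bᵢⱼ.
Initial tableau (one row per fragment):
  row 1: b11 a2 b13 a4 a5 a6 b17
  row 2: b21 a2 b23 a4 a5 a6 a7
  row 3: b31 a2 a3 a4 a5 b36 b37
  row 4: a1 b42 a3 a4 a5 b46 a7
Rows 1 and 3 agree on D; apply D→F and equate their F entries.
Rows 1 and 4 agree on D; apply D→F and equate their F entries.
Rows 1 and 4 agree on F; apply F→B and equate their B entries.
Rows 3 and 4 agree on C, F; apply C, F→B, G and equate their B, G entries.
Row 4 is now all distinguished symbols — the join is lossless.

Yes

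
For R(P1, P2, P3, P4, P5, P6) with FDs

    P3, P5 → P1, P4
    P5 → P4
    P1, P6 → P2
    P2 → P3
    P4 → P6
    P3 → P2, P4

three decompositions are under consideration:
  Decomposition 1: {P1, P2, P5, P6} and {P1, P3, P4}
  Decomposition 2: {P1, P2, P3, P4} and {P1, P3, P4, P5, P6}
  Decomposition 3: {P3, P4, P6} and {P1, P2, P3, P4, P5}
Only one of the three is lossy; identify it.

Decomposition 1

Decomposition 1: common = {P1}, closure = {P1} → lossy.
Decomposition 2: common = {P1, P3, P4}, closure = {P1, P2, P3, P4, P6} → lossless.
Decomposition 3: common = {P3, P4}, closure = {P2, P3, P4, P6} → lossless.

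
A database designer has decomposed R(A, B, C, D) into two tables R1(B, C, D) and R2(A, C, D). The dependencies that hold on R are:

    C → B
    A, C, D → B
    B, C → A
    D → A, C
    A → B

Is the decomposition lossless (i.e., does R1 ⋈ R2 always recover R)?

Yes

Common attributes: R1 ∩ R2 = {C, D}.
Closure of {C, D}: C → B applies, adding B; B, C → A applies, adding A. So (C, D)⁺ = {A, B, C, D}.
This closure contains every attribute of R1, so R1 ∩ R2 → R1. The join is lossless.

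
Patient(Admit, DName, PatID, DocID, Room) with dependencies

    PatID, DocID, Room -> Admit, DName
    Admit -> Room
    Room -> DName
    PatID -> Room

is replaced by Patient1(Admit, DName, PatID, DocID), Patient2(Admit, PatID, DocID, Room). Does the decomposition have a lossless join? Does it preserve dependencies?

Lossless test: (Admit, PatID, DocID)⁺ = {Admit, DName, PatID, DocID, Room}, which contains all of one fragment — lossless.
Dependency preservation: the restricted closure of {Room} across the fragments never reaches {DName}, so Room → DName cannot be enforced without a join — not preserved.

lossless but not dependency-preserving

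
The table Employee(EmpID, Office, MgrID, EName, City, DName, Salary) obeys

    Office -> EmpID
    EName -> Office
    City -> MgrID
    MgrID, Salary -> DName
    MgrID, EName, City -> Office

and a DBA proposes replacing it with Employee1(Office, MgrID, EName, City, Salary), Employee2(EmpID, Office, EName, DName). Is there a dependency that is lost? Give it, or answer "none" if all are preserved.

Check MgrID, Salary → DName: no single fragment contains all of {MgrID, DName, Salary}, and the restricted closure of {MgrID, Salary} across the fragments never reaches {DName}.
Office → EmpID is preserved.
EName → Office is preserved.
City → MgrID is preserved.
MgrID, EName, City → Office is preserved.

MgrID, Salary -> DName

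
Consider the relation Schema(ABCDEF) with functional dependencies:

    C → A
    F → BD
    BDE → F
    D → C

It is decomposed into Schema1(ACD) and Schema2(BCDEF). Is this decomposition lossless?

Common attributes: Schema1 ∩ Schema2 = {CD}.
Closure of {CD}: C → A applies, adding A. So (CD)⁺ = {ACD}.
This closure contains every attribute of Schema1, so Schema1 ∩ Schema2 → Schema1. The join is lossless.

Yes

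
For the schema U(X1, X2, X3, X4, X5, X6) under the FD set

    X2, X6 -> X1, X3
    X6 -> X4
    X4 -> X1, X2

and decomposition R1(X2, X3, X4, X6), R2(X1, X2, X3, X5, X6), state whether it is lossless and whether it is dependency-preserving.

lossless but not dependency-preserving

Lossless test: (X2, X3, X6)⁺ = {X1, X2, X3, X4, X6}, which contains all of one fragment — lossless.
Dependency preservation: the restricted closure of {X4} across the fragments never reaches {X1, X2}, so X4 → X1, X2 cannot be enforced without a join — not preserved.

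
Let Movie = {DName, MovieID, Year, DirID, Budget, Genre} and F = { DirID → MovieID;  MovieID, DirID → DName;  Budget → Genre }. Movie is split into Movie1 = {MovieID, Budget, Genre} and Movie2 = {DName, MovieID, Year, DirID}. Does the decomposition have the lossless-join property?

Common attributes: Movie1 ∩ Movie2 = {MovieID}.
No dependency enlarges {MovieID}, so (MovieID)⁺ = {MovieID}.
The closure contains neither all of Movie1 = {MovieID, Budget, Genre} nor all of Movie2 = {DName, MovieID, Year, DirID}, so the common attributes are not a superkey of either fragment. The join is lossy.

No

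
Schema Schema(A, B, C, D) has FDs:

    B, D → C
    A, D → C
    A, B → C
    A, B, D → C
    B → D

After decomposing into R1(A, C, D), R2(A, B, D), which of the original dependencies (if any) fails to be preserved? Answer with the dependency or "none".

B, D → C

Check B, D → C: no single fragment contains all of {B, C, D}, and the restricted closure of {B, D} across the fragments never reaches {C}.
A, D → C is preserved.
A, B → C is preserved.
A, B, D → C is preserved.
B → D is preserved.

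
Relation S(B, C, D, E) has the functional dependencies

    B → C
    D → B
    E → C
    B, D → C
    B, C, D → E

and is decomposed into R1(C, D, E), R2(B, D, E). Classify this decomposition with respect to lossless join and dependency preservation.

lossless but not dependency-preserving

Lossless test: (D, E)⁺ = {B, C, D, E}, which contains all of one fragment — lossless.
Dependency preservation: the restricted closure of {B} across the fragments never reaches {C}, so B → C cannot be enforced without a join — not preserved.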